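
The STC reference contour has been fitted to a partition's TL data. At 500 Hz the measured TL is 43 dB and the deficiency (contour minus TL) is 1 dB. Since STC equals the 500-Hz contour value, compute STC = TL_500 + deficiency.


By ASTM E413, STC = value of the fitted reference contour at 500 Hz.
Contour value at 500 Hz = TL_500 + deficiency = 43 + 1 = 44
STC = 44


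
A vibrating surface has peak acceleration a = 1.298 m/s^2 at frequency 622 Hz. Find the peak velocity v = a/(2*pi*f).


omega = 2*pi*f = 2*pi*622 = 3908.14 rad/s
v = a / omega = 1.298 / 3908.14 = 0.00033213 m/s


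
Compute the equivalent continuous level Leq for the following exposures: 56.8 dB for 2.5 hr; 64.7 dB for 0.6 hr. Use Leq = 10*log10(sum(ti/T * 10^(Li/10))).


T_total = 2.5 + 0.6 = 3.1 hr
(2.5/3.1) * 10^(56.8/10) = 385992
(0.6/3.1) * 10^(64.7/10) = 571202
Sum = 385992 + 571202 = 957194
Leq = 10*log10(957194) = 59.81 dB


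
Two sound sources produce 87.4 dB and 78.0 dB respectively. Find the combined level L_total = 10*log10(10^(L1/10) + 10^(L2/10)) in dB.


10^(87.4/10) = 5.49541e+08
10^(78.0/10) = 6.30957e+07
Sum = 5.49541e+08 + 6.30957e+07 = 6.12637e+08
L_total = 10*log10(6.12637e+08) = 87.872 dB


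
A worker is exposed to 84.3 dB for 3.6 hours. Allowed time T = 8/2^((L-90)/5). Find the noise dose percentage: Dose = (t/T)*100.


T_allowed = 8 / 2^((84.3 - 90)/5) = 17.6305 hr
Dose = 3.6 / 17.6305 * 100 = 20.419 %


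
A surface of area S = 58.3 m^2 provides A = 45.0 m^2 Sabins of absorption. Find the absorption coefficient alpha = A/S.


Absorption coefficient = absorbed power / incident power
alpha = A / S = 45.0 / 58.3 = 0.77187


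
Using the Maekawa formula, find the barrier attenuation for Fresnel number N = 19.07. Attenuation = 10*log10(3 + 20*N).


3 + 20*N = 3 + 20*19.07 = 384.4
Att = 10*log10(384.4) = 25.848 dB


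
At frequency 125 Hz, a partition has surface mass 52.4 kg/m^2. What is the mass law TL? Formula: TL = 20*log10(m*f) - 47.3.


m * f = 52.4 * 125 = 6550
20*log10(6550) = 76.3248 dB
TL = 76.3248 - 47.3 = 29.025 dB


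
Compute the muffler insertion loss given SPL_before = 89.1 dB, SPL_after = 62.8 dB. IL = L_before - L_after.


Insertion loss = SPL without muffler - SPL with muffler
IL = 89.1 - 62.8 = 26.3 dB


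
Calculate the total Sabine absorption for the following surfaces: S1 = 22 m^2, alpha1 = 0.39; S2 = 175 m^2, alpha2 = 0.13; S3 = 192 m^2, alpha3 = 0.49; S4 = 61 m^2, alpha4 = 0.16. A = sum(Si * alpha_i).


22 * 0.39 = 8.58
175 * 0.13 = 22.75
192 * 0.49 = 94.08
61 * 0.16 = 9.76
A_total = 8.58 + 22.75 + 94.08 + 9.76 = 135.17 m^2


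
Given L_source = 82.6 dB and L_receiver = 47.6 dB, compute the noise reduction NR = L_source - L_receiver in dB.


NR = L_source - L_receiver (difference between source and receiving room levels)
NR = 82.6 - 47.6 = 35 dB


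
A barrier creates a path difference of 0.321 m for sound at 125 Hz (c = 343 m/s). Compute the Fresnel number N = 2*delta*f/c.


N = 2*delta*f/c = 2*delta/lambda, where lambda = c/f
lambda = 343 / 125 = 2.744 m
N = 2 * 0.321 / 2.744 = 0.23397


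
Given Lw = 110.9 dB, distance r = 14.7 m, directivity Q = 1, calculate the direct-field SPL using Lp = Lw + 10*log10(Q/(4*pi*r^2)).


4*pi*r^2 = 4*pi*14.7^2 = 2715.47 m^2
Q / (4*pi*r^2) = 1 / 2715.47 = 0.00036826
Lp = 110.9 + 10*log10(0.00036826) = 76.562 dB


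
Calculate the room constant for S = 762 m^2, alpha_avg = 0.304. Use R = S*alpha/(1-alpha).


R = 762 * 0.304 / (1 - 0.304) = 332.83 m^2


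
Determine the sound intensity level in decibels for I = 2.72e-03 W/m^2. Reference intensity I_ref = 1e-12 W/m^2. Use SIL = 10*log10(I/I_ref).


I / I_ref = 2.72e-03 / 1e-12 = 2.72e+09
SIL = 10 * log10(2.72e+09) = 94.346 dB


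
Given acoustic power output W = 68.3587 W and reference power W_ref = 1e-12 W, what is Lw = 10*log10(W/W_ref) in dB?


W / W_ref = 68.3587 / 1e-12 = 6.83587e+13
Lw = 10 * log10(6.83587e+13) = 138.35 dB


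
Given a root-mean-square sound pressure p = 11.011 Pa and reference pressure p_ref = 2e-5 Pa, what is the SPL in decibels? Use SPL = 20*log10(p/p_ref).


p / p_ref = 11.011 / 2e-5 = 550550
SPL = 20 * log10(550550) = 114.82 dB


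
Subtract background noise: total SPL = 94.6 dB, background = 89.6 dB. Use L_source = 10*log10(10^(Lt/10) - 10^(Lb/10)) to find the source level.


10^(94.6/10) = 2.88403e+09
10^(89.6/10) = 9.12011e+08
Difference = 2.88403e+09 - 9.12011e+08 = 1.97202e+09
L_source = 10*log10(1.97202e+09) = 92.949 dB


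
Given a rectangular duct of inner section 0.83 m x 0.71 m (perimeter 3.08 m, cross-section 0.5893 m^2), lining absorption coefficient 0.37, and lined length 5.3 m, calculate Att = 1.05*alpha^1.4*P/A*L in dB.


alpha^1.4 = 0.37^1.4 = 0.248589
Attenuation rate = 1.05 * alpha^1.4 * P / A
= 1.05 * 0.248589 * 3.08 / 0.5893 = 1.36422 dB/m
Total Att = 1.36422 * 5.3 = 7.2304 dB


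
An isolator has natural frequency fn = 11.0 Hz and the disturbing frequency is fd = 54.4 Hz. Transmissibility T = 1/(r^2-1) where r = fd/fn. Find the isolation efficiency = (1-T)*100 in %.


r = 54.4 / 11.0 = 4.94545
r^2 - 1 = 4.94545^2 - 1 = 23.4575
T = 1/23.4575 = 0.0426303
Efficiency = (1 - 0.0426303)*100 = 95.737 %


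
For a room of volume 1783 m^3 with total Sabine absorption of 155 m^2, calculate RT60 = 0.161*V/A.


RT60 = 0.161 * 1783 / 155 = 1.852 s


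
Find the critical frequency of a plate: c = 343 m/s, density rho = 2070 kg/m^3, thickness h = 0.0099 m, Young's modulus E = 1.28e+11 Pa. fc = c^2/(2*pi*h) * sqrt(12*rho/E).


12*rho/E = 12*2070/1.28e+11 = 1.94062e-07
sqrt(12*rho/E) = sqrt(1.94062e-07) = 0.000440525
c^2/(2*pi*h) = 343^2/(2*pi*0.0099) = 1.89136e+06
fc = 1.89136e+06 * 0.000440525 = 833.19 Hz


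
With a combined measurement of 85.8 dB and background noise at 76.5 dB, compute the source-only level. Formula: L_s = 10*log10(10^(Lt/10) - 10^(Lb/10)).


10^(85.8/10) = 3.80189e+08
10^(76.5/10) = 4.46684e+07
Difference = 3.80189e+08 - 4.46684e+07 = 3.35521e+08
L_source = 10*log10(3.35521e+08) = 85.257 dB


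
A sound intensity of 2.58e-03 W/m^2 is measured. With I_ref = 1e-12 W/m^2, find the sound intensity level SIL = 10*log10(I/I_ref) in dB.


I / I_ref = 2.58e-03 / 1e-12 = 2.58e+09
SIL = 10 * log10(2.58e+09) = 94.116 dB


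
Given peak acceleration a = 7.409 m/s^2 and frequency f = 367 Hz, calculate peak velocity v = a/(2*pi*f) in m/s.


omega = 2*pi*f = 2*pi*367 = 2305.93 rad/s
v = a / omega = 7.409 / 2305.93 = 0.003213 m/s


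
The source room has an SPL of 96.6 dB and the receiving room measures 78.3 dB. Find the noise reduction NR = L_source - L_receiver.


NR = L_source - L_receiver (difference between source and receiving room levels)
NR = 96.6 - 78.3 = 18.3 dB


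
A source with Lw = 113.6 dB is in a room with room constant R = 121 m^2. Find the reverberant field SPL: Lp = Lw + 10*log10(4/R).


4/R = 4/121 = 0.0330579
Lp = 113.6 + 10*log10(0.0330579) = 98.793 dB


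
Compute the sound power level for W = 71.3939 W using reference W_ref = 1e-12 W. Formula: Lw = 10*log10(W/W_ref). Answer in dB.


W / W_ref = 71.3939 / 1e-12 = 7.13939e+13
Lw = 10 * log10(7.13939e+13) = 138.54 dB


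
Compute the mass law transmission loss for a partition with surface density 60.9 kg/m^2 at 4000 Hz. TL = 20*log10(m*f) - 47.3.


m * f = 60.9 * 4000 = 243600
20*log10(243600) = 107.734 dB
TL = 107.734 - 47.3 = 60.434 dB


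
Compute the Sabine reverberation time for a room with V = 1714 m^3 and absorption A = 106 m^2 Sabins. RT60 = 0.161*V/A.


RT60 = 0.161 * 1714 / 106 = 2.6033 s


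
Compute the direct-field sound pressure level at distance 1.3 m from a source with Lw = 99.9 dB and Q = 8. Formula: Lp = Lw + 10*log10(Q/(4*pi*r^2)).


4*pi*r^2 = 4*pi*1.3^2 = 21.2372 m^2
Q / (4*pi*r^2) = 8 / 21.2372 = 0.376697
Lp = 99.9 + 10*log10(0.376697) = 95.66 dB


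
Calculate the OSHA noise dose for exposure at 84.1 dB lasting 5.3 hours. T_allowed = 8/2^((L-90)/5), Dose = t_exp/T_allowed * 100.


T_allowed = 8 / 2^((84.1 - 90)/5) = 18.1261 hr
Dose = 5.3 / 18.1261 * 100 = 29.24 %


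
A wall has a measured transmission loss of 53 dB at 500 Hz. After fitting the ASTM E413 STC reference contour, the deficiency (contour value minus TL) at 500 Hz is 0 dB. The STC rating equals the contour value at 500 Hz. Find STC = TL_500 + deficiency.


By ASTM E413, STC = value of the fitted reference contour at 500 Hz.
Contour value at 500 Hz = TL_500 + deficiency = 53 + 0 = 53
STC = 53


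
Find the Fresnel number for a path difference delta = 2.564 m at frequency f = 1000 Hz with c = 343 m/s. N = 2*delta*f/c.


N = 2*delta*f/c = 2*delta/lambda, where lambda = c/f
lambda = 343 / 1000 = 0.343 m
N = 2 * 2.564 / 0.343 = 14.95


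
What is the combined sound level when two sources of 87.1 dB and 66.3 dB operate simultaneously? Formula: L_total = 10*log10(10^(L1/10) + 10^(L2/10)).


10^(87.1/10) = 5.12861e+08
10^(66.3/10) = 4.2658e+06
Sum = 5.12861e+08 + 4.2658e+06 = 5.17127e+08
L_total = 10*log10(5.17127e+08) = 87.136 dB


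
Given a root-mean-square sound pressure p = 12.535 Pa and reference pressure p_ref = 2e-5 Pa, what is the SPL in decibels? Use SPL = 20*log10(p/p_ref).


p / p_ref = 12.535 / 2e-5 = 626750
SPL = 20 * log10(626750) = 115.94 dB


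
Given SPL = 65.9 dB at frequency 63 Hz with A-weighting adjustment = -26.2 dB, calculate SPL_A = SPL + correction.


A-weighting table: 63 Hz -> -26.2 dB correction
SPL_A = SPL + correction = 65.9 + (-26.2) = 39.7 dBA


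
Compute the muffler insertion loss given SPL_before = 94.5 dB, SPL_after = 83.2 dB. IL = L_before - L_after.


Insertion loss = SPL without muffler - SPL with muffler
IL = 94.5 - 83.2 = 11.3 dB


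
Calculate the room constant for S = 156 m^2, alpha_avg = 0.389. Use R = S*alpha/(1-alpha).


R = 156 * 0.389 / (1 - 0.389) = 99.319 m^2


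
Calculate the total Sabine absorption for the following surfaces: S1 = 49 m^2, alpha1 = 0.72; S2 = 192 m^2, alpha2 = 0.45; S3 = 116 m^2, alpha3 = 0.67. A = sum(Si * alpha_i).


49 * 0.72 = 35.28
192 * 0.45 = 86.4
116 * 0.67 = 77.72
A_total = 35.28 + 86.4 + 77.72 = 199.4 m^2


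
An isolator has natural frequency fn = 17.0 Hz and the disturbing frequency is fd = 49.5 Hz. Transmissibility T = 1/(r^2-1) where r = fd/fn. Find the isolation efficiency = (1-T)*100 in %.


r = 49.5 / 17.0 = 2.91176
r^2 - 1 = 2.91176^2 - 1 = 7.47835
T = 1/7.47835 = 0.133719
Efficiency = (1 - 0.133719)*100 = 86.628 %


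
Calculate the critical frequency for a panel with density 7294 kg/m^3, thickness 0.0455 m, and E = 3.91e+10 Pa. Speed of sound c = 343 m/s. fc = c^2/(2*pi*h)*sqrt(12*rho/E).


12*rho/E = 12*7294/3.91e+10 = 2.23857e-06
sqrt(12*rho/E) = sqrt(2.23857e-06) = 0.00149619
c^2/(2*pi*h) = 343^2/(2*pi*0.0455) = 411526
fc = 411526 * 0.00149619 = 615.72 Hz


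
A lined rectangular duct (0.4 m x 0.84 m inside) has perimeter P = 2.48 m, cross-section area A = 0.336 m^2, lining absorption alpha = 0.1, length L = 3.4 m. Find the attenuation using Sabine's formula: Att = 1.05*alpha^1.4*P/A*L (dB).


alpha^1.4 = 0.1^1.4 = 0.0398107
Attenuation rate = 1.05 * alpha^1.4 * P / A
= 1.05 * 0.0398107 * 2.48 / 0.336 = 0.308533 dB/m
Total Att = 0.308533 * 3.4 = 1.049 dB


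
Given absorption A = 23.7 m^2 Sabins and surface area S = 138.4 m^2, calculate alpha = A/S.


Absorption coefficient = absorbed power / incident power
alpha = A / S = 23.7 / 138.4 = 0.17124


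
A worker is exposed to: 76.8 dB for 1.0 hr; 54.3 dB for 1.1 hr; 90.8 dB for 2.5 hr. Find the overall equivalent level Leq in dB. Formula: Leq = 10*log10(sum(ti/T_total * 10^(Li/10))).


T_total = 1.0 + 1.1 + 2.5 = 4.6 hr
(1.0/4.6) * 10^(76.8/10) = 1.0405e+07
(1.1/4.6) * 10^(54.3/10) = 64362.8
(2.5/4.6) * 10^(90.8/10) = 6.53405e+08
Sum = 1.0405e+07 + 64362.8 + 6.53405e+08 = 6.63874e+08
Leq = 10*log10(6.63874e+08) = 88.221 dB


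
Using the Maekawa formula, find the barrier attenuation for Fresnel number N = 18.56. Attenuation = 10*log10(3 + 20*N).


3 + 20*N = 3 + 20*18.56 = 374.2
Att = 10*log10(374.2) = 25.731 dB


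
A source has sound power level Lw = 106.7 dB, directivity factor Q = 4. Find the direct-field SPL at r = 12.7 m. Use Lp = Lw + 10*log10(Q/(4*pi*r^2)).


4*pi*r^2 = 4*pi*12.7^2 = 2026.83 m^2
Q / (4*pi*r^2) = 4 / 2026.83 = 0.00197353
Lp = 106.7 + 10*log10(0.00197353) = 79.652 dB


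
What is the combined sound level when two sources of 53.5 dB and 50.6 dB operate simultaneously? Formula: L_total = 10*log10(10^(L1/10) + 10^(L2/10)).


10^(53.5/10) = 223872
10^(50.6/10) = 114815
Sum = 223872 + 114815 = 338687
L_total = 10*log10(338687) = 55.298 dB


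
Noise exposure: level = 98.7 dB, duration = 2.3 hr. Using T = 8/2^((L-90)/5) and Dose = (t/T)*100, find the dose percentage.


T_allowed = 8 / 2^((98.7 - 90)/5) = 2.39496 hr
Dose = 2.3 / 2.39496 * 100 = 96.035 %


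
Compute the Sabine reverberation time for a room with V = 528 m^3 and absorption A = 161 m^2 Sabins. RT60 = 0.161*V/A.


RT60 = 0.161 * 528 / 161 = 0.528 s


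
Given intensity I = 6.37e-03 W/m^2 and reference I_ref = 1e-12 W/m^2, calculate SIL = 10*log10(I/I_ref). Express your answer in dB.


I / I_ref = 6.37e-03 / 1e-12 = 6.37e+09
SIL = 10 * log10(6.37e+09) = 98.041 dB


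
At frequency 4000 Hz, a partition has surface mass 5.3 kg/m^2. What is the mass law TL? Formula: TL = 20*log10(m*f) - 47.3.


m * f = 5.3 * 4000 = 21200
20*log10(21200) = 86.5267 dB
TL = 86.5267 - 47.3 = 39.227 dB


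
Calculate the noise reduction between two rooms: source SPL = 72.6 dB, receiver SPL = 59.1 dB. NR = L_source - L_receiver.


NR = L_source - L_receiver (difference between source and receiving room levels)
NR = 72.6 - 59.1 = 13.5 dB


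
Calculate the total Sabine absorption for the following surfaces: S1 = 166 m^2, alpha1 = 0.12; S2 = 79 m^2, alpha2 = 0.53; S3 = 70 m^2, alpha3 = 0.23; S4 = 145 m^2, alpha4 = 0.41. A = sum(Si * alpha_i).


166 * 0.12 = 19.92
79 * 0.53 = 41.87
70 * 0.23 = 16.1
145 * 0.41 = 59.45
A_total = 19.92 + 41.87 + 16.1 + 59.45 = 137.34 m^2


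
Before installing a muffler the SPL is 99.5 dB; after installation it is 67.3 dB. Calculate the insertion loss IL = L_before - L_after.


Insertion loss = SPL without muffler - SPL with muffler
IL = 99.5 - 67.3 = 32.2 dB


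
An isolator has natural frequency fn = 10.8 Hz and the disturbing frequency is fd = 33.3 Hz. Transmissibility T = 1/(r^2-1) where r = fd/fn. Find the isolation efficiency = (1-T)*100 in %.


r = 33.3 / 10.8 = 3.08333
r^2 - 1 = 3.08333^2 - 1 = 8.50692
T = 1/8.50692 = 0.117551
Efficiency = (1 - 0.117551)*100 = 88.245 %


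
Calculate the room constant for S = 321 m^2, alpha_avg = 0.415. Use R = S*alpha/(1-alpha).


R = 321 * 0.415 / (1 - 0.415) = 227.72 m^2


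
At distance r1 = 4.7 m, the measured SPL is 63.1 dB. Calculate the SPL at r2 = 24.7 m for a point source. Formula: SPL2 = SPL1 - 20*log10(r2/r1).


r2/r1 = 24.7/4.7 = 5.25532
Correction = 20*log10(5.25532) = 14.412 dB
SPL2 = 63.1 - 14.412 = 48.688 dB


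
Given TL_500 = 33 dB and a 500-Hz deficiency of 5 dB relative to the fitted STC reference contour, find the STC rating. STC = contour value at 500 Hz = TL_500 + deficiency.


By ASTM E413, STC = value of the fitted reference contour at 500 Hz.
Contour value at 500 Hz = TL_500 + deficiency = 33 + 5 = 38
STC = 38


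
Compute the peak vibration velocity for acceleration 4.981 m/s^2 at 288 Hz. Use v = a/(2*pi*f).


omega = 2*pi*f = 2*pi*288 = 1809.56 rad/s
v = a / omega = 4.981 / 1809.56 = 0.0027526 m/s


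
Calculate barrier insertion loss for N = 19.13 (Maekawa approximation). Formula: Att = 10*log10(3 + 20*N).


3 + 20*N = 3 + 20*19.13 = 385.6
Att = 10*log10(385.6) = 25.861 dB


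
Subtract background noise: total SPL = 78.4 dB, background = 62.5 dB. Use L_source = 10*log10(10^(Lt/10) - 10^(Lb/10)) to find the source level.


10^(78.4/10) = 6.91831e+07
10^(62.5/10) = 1.77828e+06
Difference = 6.91831e+07 - 1.77828e+06 = 6.74048e+07
L_source = 10*log10(6.74048e+07) = 78.287 dB


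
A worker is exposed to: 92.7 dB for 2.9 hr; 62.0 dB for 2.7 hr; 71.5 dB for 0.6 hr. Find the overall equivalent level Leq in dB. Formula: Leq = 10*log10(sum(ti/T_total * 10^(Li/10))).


T_total = 2.9 + 2.7 + 0.6 = 6.2 hr
(2.9/6.2) * 10^(92.7/10) = 8.70976e+08
(2.7/6.2) * 10^(62.0/10) = 690195
(0.6/6.2) * 10^(71.5/10) = 1.36697e+06
Sum = 8.70976e+08 + 690195 + 1.36697e+06 = 8.73033e+08
Leq = 10*log10(8.73033e+08) = 89.41 dB


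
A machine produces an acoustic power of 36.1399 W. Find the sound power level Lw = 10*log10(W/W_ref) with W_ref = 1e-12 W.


W / W_ref = 36.1399 / 1e-12 = 3.61399e+13
Lw = 10 * log10(3.61399e+13) = 135.58 dB


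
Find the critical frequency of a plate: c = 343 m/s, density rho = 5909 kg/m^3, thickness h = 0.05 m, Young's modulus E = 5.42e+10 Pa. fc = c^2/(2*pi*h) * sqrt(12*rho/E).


12*rho/E = 12*5909/5.42e+10 = 1.30827e-06
sqrt(12*rho/E) = sqrt(1.30827e-06) = 0.0011438
c^2/(2*pi*h) = 343^2/(2*pi*0.05) = 374488
fc = 374488 * 0.0011438 = 428.34 Hz


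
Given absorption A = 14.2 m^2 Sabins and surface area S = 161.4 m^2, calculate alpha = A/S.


Absorption coefficient = absorbed power / incident power
alpha = A / S = 14.2 / 161.4 = 0.08798


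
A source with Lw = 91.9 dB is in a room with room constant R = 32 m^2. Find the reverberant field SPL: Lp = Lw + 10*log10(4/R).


4/R = 4/32 = 0.125
Lp = 91.9 + 10*log10(0.125) = 82.869 dB


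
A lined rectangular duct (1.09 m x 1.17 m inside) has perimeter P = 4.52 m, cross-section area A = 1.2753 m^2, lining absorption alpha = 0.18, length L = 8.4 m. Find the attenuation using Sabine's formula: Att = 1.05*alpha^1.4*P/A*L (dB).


alpha^1.4 = 0.18^1.4 = 0.0906529
Attenuation rate = 1.05 * alpha^1.4 * P / A
= 1.05 * 0.0906529 * 4.52 / 1.2753 = 0.337363 dB/m
Total Att = 0.337363 * 8.4 = 2.8338 dB


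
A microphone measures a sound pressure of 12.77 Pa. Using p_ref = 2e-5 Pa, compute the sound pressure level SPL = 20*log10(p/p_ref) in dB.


p / p_ref = 12.77 / 2e-5 = 638500
SPL = 20 * log10(638500) = 116.1 dB


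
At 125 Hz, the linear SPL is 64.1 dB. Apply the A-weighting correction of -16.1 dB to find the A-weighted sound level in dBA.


A-weighting table: 125 Hz -> -16.1 dB correction
SPL_A = SPL + correction = 64.1 + (-16.1) = 48 dBA


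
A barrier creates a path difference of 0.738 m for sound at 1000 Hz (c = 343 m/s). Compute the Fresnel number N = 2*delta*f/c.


N = 2*delta*f/c = 2*delta/lambda, where lambda = c/f
lambda = 343 / 1000 = 0.343 m
N = 2 * 0.738 / 0.343 = 4.3032


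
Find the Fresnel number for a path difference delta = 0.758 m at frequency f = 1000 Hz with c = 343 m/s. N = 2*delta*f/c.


N = 2*delta*f/c = 2*delta/lambda, where lambda = c/f
lambda = 343 / 1000 = 0.343 m
N = 2 * 0.758 / 0.343 = 4.4198


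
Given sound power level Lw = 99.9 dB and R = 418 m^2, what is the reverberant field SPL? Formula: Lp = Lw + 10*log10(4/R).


4/R = 4/418 = 0.00956938
Lp = 99.9 + 10*log10(0.00956938) = 79.709 dB


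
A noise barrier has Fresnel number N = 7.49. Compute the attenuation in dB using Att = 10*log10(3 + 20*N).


3 + 20*N = 3 + 20*7.49 = 152.8
Att = 10*log10(152.8) = 21.841 dB


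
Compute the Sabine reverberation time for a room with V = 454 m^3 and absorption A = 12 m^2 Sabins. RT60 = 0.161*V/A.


RT60 = 0.161 * 454 / 12 = 6.0912 s


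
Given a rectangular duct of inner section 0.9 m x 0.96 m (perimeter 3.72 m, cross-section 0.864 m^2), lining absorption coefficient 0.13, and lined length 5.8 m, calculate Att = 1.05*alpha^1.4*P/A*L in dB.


alpha^1.4 = 0.13^1.4 = 0.0574805
Attenuation rate = 1.05 * alpha^1.4 * P / A
= 1.05 * 0.0574805 * 3.72 / 0.864 = 0.25986 dB/m
Total Att = 0.25986 * 5.8 = 1.5072 dB


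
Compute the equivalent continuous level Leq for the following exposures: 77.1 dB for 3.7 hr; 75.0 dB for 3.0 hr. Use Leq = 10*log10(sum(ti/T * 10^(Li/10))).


T_total = 3.7 + 3.0 = 6.7 hr
(3.7/6.7) * 10^(77.1/10) = 2.83222e+07
(3.0/6.7) * 10^(75.0/10) = 1.41595e+07
Sum = 2.83222e+07 + 1.41595e+07 = 4.24817e+07
Leq = 10*log10(4.24817e+07) = 76.282 dB


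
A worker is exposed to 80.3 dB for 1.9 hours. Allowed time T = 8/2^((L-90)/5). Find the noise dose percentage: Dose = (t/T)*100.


T_allowed = 8 / 2^((80.3 - 90)/5) = 30.6965 hr
Dose = 1.9 / 30.6965 * 100 = 6.1896 %


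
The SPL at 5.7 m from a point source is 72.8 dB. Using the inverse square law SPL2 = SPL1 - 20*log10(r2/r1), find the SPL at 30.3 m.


r2/r1 = 30.3/5.7 = 5.31579
Correction = 20*log10(5.31579) = 14.5114 dB
SPL2 = 72.8 - 14.5114 = 58.289 dB


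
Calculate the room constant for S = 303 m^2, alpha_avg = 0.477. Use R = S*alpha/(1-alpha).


R = 303 * 0.477 / (1 - 0.477) = 276.35 m^2


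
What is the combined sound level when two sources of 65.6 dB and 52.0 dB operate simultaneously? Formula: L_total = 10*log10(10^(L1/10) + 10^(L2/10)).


10^(65.6/10) = 3.63078e+06
10^(52.0/10) = 158489
Sum = 3.63078e+06 + 158489 = 3.78927e+06
L_total = 10*log10(3.78927e+06) = 65.786 dB


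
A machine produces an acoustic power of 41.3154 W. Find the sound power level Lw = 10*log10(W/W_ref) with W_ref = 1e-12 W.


W / W_ref = 41.3154 / 1e-12 = 4.13154e+13
Lw = 10 * log10(4.13154e+13) = 136.16 dB


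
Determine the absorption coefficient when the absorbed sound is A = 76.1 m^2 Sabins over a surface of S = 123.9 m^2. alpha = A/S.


Absorption coefficient = absorbed power / incident power
alpha = A / S = 76.1 / 123.9 = 0.61421


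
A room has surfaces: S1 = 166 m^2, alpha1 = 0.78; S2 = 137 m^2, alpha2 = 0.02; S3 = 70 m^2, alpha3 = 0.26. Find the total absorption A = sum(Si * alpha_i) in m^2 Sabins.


166 * 0.78 = 129.48
137 * 0.02 = 2.74
70 * 0.26 = 18.2
A_total = 129.48 + 2.74 + 18.2 = 150.42 m^2


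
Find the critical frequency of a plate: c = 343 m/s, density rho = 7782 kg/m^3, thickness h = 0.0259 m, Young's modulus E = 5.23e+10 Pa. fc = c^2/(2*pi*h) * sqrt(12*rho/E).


12*rho/E = 12*7782/5.23e+10 = 1.78554e-06
sqrt(12*rho/E) = sqrt(1.78554e-06) = 0.00133624
c^2/(2*pi*h) = 343^2/(2*pi*0.0259) = 722951
fc = 722951 * 0.00133624 = 966.04 Hz


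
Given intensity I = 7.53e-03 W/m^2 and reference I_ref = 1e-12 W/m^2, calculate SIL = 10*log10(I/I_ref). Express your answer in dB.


I / I_ref = 7.53e-03 / 1e-12 = 7.53e+09
SIL = 10 * log10(7.53e+09) = 98.768 dB


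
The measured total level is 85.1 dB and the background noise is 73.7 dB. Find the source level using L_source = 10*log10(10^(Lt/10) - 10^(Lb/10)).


10^(85.1/10) = 3.23594e+08
10^(73.7/10) = 2.34423e+07
Difference = 3.23594e+08 - 2.34423e+07 = 3.00152e+08
L_source = 10*log10(3.00152e+08) = 84.773 dB


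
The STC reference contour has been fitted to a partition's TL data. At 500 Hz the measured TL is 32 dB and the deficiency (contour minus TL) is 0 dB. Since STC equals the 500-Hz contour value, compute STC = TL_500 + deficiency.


By ASTM E413, STC = value of the fitted reference contour at 500 Hz.
Contour value at 500 Hz = TL_500 + deficiency = 32 + 0 = 32
STC = 32


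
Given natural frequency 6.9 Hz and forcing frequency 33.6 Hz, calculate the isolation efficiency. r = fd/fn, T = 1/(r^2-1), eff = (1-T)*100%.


r = 33.6 / 6.9 = 4.86957
r^2 - 1 = 4.86957^2 - 1 = 22.7127
T = 1/22.7127 = 0.0440282
Efficiency = (1 - 0.0440282)*100 = 95.597 %


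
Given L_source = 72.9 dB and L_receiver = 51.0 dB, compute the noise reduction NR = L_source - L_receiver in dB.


NR = L_source - L_receiver (difference between source and receiving room levels)
NR = 72.9 - 51.0 = 21.9 dB


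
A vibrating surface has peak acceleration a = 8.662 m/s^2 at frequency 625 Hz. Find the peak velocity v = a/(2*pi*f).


omega = 2*pi*f = 2*pi*625 = 3926.99 rad/s
v = a / omega = 8.662 / 3926.99 = 0.0022058 m/s


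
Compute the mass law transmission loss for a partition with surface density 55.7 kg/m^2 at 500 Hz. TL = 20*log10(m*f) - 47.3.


m * f = 55.7 * 500 = 27850
20*log10(27850) = 88.8965 dB
TL = 88.8965 - 47.3 = 41.597 dB


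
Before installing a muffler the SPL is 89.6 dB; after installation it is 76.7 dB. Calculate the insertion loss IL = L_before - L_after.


Insertion loss = SPL without muffler - SPL with muffler
IL = 89.6 - 76.7 = 12.9 dB


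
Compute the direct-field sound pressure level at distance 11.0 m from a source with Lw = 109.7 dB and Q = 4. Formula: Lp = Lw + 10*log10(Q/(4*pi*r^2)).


4*pi*r^2 = 4*pi*11.0^2 = 1520.53 m^2
Q / (4*pi*r^2) = 4 / 1520.53 = 0.00263066
Lp = 109.7 + 10*log10(0.00263066) = 83.901 dB


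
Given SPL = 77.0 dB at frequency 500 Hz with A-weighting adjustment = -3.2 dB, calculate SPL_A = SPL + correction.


A-weighting table: 500 Hz -> -3.2 dB correction
SPL_A = SPL + correction = 77.0 + (-3.2) = 73.8 dBA


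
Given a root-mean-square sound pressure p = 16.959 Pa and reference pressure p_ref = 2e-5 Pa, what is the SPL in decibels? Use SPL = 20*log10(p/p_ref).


p / p_ref = 16.959 / 2e-5 = 847950
SPL = 20 * log10(847950) = 118.57 dB


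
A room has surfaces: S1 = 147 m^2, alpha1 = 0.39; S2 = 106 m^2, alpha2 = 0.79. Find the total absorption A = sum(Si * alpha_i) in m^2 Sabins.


147 * 0.39 = 57.33
106 * 0.79 = 83.74
A_total = 57.33 + 83.74 = 141.07 m^2


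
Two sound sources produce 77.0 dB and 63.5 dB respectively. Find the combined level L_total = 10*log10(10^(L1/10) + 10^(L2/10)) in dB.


10^(77.0/10) = 5.01187e+07
10^(63.5/10) = 2.23872e+06
Sum = 5.01187e+07 + 2.23872e+06 = 5.23574e+07
L_total = 10*log10(5.23574e+07) = 77.19 dB


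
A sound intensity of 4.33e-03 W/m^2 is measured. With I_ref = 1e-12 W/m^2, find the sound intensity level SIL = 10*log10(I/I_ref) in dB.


I / I_ref = 4.33e-03 / 1e-12 = 4.33e+09
SIL = 10 * log10(4.33e+09) = 96.365 dB


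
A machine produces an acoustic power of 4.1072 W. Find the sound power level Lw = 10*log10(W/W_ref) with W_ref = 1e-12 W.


W / W_ref = 4.1072 / 1e-12 = 4.1072e+12
Lw = 10 * log10(4.1072e+12) = 126.14 dB


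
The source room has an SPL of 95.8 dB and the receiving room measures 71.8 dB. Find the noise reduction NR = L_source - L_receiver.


NR = L_source - L_receiver (difference between source and receiving room levels)
NR = 95.8 - 71.8 = 24 dB


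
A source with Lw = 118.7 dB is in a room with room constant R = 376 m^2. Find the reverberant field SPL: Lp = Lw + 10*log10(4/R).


4/R = 4/376 = 0.0106383
Lp = 118.7 + 10*log10(0.0106383) = 98.969 dB


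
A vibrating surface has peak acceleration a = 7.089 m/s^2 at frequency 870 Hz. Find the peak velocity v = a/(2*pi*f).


omega = 2*pi*f = 2*pi*870 = 5466.37 rad/s
v = a / omega = 7.089 / 5466.37 = 0.0012968 m/s


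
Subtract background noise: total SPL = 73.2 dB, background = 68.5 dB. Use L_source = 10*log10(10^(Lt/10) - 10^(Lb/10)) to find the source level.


10^(73.2/10) = 2.0893e+07
10^(68.5/10) = 7.07946e+06
Difference = 2.0893e+07 - 7.07946e+06 = 1.38135e+07
L_source = 10*log10(1.38135e+07) = 71.403 dB


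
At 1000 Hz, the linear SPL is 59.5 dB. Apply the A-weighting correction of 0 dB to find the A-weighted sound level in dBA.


A-weighting table: 1000 Hz -> 0 dB correction
SPL_A = SPL + correction = 59.5 + (0) = 59.5 dBA


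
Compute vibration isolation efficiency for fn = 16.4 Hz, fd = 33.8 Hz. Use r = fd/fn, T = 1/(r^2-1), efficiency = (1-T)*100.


r = 33.8 / 16.4 = 2.06098
r^2 - 1 = 2.06098^2 - 1 = 3.24764
T = 1/3.24764 = 0.307916
Efficiency = (1 - 0.307916)*100 = 69.208 %


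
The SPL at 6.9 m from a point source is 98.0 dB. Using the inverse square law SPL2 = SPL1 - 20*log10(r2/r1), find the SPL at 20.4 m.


r2/r1 = 20.4/6.9 = 2.95652
Correction = 20*log10(2.95652) = 9.41562 dB
SPL2 = 98.0 - 9.41562 = 88.584 dB


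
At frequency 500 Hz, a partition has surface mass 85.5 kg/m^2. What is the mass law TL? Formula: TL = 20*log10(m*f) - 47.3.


m * f = 85.5 * 500 = 42750
20*log10(42750) = 92.6187 dB
TL = 92.6187 - 47.3 = 45.319 dB


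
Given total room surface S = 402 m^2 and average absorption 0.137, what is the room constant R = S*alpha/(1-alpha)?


R = 402 * 0.137 / (1 - 0.137) = 63.817 m^2


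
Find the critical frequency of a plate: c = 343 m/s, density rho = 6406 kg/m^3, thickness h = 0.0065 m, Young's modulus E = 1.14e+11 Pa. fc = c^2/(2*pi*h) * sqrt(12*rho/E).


12*rho/E = 12*6406/1.14e+11 = 6.74316e-07
sqrt(12*rho/E) = sqrt(6.74316e-07) = 0.000821167
c^2/(2*pi*h) = 343^2/(2*pi*0.0065) = 2.88068e+06
fc = 2.88068e+06 * 0.000821167 = 2365.5 Hz


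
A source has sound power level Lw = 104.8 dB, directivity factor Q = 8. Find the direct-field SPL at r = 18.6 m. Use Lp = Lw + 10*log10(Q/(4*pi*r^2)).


4*pi*r^2 = 4*pi*18.6^2 = 4347.46 m^2
Q / (4*pi*r^2) = 8 / 4347.46 = 0.00184015
Lp = 104.8 + 10*log10(0.00184015) = 77.449 dB


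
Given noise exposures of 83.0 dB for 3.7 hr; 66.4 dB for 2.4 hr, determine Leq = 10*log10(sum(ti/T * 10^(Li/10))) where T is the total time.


T_total = 3.7 + 2.4 = 6.1 hr
(3.7/6.1) * 10^(83.0/10) = 1.21024e+08
(2.4/6.1) * 10^(66.4/10) = 1.71744e+06
Sum = 1.21024e+08 + 1.71744e+06 = 1.22741e+08
Leq = 10*log10(1.22741e+08) = 80.89 dB


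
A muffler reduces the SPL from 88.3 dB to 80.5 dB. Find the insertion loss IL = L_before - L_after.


Insertion loss = SPL without muffler - SPL with muffler
IL = 88.3 - 80.5 = 7.8 dB


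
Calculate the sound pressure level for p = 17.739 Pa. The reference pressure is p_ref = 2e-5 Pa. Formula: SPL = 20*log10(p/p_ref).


p / p_ref = 17.739 / 2e-5 = 886950
SPL = 20 * log10(886950) = 118.96 dB


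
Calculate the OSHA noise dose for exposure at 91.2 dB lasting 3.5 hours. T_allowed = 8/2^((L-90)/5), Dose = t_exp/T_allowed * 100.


T_allowed = 8 / 2^((91.2 - 90)/5) = 6.77396 hr
Dose = 3.5 / 6.77396 * 100 = 51.668 %


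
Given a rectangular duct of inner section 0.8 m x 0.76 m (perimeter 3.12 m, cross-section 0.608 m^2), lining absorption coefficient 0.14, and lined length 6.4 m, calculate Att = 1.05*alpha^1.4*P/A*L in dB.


alpha^1.4 = 0.14^1.4 = 0.0637645
Attenuation rate = 1.05 * alpha^1.4 * P / A
= 1.05 * 0.0637645 * 3.12 / 0.608 = 0.343573 dB/m
Total Att = 0.343573 * 6.4 = 2.1989 dB


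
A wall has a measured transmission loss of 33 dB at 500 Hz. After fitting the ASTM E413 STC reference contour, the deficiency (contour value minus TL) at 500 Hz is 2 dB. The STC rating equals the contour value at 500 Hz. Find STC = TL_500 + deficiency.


By ASTM E413, STC = value of the fitted reference contour at 500 Hz.
Contour value at 500 Hz = TL_500 + deficiency = 33 + 2 = 35
STC = 35


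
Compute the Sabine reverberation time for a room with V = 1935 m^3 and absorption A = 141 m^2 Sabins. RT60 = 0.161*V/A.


RT60 = 0.161 * 1935 / 141 = 2.2095 s


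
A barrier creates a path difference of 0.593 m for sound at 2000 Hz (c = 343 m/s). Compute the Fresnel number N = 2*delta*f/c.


N = 2*delta*f/c = 2*delta/lambda, where lambda = c/f
lambda = 343 / 2000 = 0.1715 m
N = 2 * 0.593 / 0.1715 = 6.9155


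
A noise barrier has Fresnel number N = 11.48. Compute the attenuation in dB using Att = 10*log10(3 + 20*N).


3 + 20*N = 3 + 20*11.48 = 232.6
Att = 10*log10(232.6) = 23.666 dB


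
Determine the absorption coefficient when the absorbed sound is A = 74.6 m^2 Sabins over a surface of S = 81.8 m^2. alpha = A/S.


Absorption coefficient = absorbed power / incident power
alpha = A / S = 74.6 / 81.8 = 0.91198


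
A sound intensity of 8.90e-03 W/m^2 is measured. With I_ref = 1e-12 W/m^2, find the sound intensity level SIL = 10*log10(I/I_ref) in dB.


I / I_ref = 8.90e-03 / 1e-12 = 8.9e+09
SIL = 10 * log10(8.9e+09) = 99.494 dB


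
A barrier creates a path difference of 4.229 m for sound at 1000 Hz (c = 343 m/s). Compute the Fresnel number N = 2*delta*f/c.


N = 2*delta*f/c = 2*delta/lambda, where lambda = c/f
lambda = 343 / 1000 = 0.343 m
N = 2 * 4.229 / 0.343 = 24.659


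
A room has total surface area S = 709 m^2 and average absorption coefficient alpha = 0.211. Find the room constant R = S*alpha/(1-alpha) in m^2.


R = 709 * 0.211 / (1 - 0.211) = 189.61 m^2


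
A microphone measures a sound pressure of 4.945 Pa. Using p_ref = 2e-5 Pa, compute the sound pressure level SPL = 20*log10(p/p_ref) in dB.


p / p_ref = 4.945 / 2e-5 = 247250
SPL = 20 * log10(247250) = 107.86 dB


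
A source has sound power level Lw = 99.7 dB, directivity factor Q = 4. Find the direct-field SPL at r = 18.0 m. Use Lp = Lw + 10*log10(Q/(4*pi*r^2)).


4*pi*r^2 = 4*pi*18.0^2 = 4071.5 m^2
Q / (4*pi*r^2) = 4 / 4071.5 = 0.000982439
Lp = 99.7 + 10*log10(0.000982439) = 69.623 dB


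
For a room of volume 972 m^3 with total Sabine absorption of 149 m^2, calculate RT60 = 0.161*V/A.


RT60 = 0.161 * 972 / 149 = 1.0503 s


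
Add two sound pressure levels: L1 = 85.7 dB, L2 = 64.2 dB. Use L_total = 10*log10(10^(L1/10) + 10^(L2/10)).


10^(85.7/10) = 3.71535e+08
10^(64.2/10) = 2.63027e+06
Sum = 3.71535e+08 + 2.63027e+06 = 3.74165e+08
L_total = 10*log10(3.74165e+08) = 85.731 dB


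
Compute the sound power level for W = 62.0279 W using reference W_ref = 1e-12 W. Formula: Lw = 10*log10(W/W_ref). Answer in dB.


W / W_ref = 62.0279 / 1e-12 = 6.20279e+13
Lw = 10 * log10(6.20279e+13) = 137.93 dB


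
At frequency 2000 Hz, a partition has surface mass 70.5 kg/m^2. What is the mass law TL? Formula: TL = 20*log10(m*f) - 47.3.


m * f = 70.5 * 2000 = 141000
20*log10(141000) = 102.984 dB
TL = 102.984 - 47.3 = 55.684 dB


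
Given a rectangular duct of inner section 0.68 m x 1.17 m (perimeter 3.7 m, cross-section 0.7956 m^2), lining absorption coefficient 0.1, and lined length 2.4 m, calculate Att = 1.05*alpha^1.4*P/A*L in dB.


alpha^1.4 = 0.1^1.4 = 0.0398107
Attenuation rate = 1.05 * alpha^1.4 * P / A
= 1.05 * 0.0398107 * 3.7 / 0.7956 = 0.1944 dB/m
Total Att = 0.1944 * 2.4 = 0.46656 dB


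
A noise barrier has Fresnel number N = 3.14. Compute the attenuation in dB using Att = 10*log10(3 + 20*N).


3 + 20*N = 3 + 20*3.14 = 65.8
Att = 10*log10(65.8) = 18.182 dB


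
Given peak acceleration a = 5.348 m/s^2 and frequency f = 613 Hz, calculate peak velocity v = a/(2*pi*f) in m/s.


omega = 2*pi*f = 2*pi*613 = 3851.59 rad/s
v = a / omega = 5.348 / 3851.59 = 0.0013885 m/s


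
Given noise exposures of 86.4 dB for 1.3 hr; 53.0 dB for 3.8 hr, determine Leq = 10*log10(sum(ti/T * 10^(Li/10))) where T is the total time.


T_total = 1.3 + 3.8 = 5.1 hr
(1.3/5.1) * 10^(86.4/10) = 1.11269e+08
(3.8/5.1) * 10^(53.0/10) = 148667
Sum = 1.11269e+08 + 148667 = 1.11418e+08
Leq = 10*log10(1.11418e+08) = 80.47 dB


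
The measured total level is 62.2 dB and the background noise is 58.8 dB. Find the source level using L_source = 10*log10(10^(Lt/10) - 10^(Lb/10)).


10^(62.2/10) = 1.65959e+06
10^(58.8/10) = 758578
Difference = 1.65959e+06 - 758578 = 901012
L_source = 10*log10(901012) = 59.547 dB


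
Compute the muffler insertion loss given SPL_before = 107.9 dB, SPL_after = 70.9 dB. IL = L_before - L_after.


Insertion loss = SPL without muffler - SPL with muffler
IL = 107.9 - 70.9 = 37 dB


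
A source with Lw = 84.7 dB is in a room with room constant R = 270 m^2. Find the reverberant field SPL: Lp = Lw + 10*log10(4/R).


4/R = 4/270 = 0.0148148
Lp = 84.7 + 10*log10(0.0148148) = 66.407 dB


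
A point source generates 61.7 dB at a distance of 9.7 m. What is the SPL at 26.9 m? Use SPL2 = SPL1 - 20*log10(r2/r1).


r2/r1 = 26.9/9.7 = 2.7732
Correction = 20*log10(2.7732) = 8.85962 dB
SPL2 = 61.7 - 8.85962 = 52.84 dB


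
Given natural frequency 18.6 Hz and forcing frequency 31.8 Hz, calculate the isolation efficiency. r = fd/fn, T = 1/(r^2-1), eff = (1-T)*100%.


r = 31.8 / 18.6 = 1.70968
r^2 - 1 = 1.70968^2 - 1 = 1.92301
T = 1/1.92301 = 0.520018
Efficiency = (1 - 0.520018)*100 = 47.998 %


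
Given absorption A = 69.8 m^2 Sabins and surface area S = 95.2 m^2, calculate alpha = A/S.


Absorption coefficient = absorbed power / incident power
alpha = A / S = 69.8 / 95.2 = 0.73319


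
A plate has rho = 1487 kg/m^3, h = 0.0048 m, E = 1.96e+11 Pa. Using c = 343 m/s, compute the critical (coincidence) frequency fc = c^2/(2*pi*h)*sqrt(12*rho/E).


12*rho/E = 12*1487/1.96e+11 = 9.10408e-08
sqrt(12*rho/E) = sqrt(9.10408e-08) = 0.00030173
c^2/(2*pi*h) = 343^2/(2*pi*0.0048) = 3.90092e+06
fc = 3.90092e+06 * 0.00030173 = 1177 Hz


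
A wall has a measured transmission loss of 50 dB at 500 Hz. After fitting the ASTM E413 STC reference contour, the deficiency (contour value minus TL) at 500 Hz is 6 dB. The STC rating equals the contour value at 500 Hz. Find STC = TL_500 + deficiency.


By ASTM E413, STC = value of the fitted reference contour at 500 Hz.
Contour value at 500 Hz = TL_500 + deficiency = 50 + 6 = 56
STC = 56


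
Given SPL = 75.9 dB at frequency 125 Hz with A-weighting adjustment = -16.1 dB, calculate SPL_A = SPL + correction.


A-weighting table: 125 Hz -> -16.1 dB correction
SPL_A = SPL + correction = 75.9 + (-16.1) = 59.8 dBA


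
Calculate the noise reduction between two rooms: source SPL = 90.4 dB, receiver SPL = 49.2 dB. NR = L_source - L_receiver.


NR = L_source - L_receiver (difference between source and receiving room levels)
NR = 90.4 - 49.2 = 41.2 dB


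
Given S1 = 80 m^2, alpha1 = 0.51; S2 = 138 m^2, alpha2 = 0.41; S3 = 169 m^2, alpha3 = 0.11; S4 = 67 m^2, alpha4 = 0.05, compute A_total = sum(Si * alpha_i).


80 * 0.51 = 40.8
138 * 0.41 = 56.58
169 * 0.11 = 18.59
67 * 0.05 = 3.35
A_total = 40.8 + 56.58 + 18.59 + 3.35 = 119.32 m^2


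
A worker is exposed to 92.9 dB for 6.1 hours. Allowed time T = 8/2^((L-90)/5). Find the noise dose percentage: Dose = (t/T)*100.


T_allowed = 8 / 2^((92.9 - 90)/5) = 5.35171 hr
Dose = 6.1 / 5.35171 * 100 = 113.98 %


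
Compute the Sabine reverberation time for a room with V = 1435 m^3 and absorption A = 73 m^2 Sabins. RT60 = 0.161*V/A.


RT60 = 0.161 * 1435 / 73 = 3.1649 s


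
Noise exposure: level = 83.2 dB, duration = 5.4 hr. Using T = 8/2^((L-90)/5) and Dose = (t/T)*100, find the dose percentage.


T_allowed = 8 / 2^((83.2 - 90)/5) = 20.5348 hr
Dose = 5.4 / 20.5348 * 100 = 26.297 %


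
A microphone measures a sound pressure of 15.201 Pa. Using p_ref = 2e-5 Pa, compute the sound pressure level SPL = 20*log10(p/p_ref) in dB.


p / p_ref = 15.201 / 2e-5 = 760050
SPL = 20 * log10(760050) = 117.62 dB


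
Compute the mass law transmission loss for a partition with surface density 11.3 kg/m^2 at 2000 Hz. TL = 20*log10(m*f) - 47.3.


m * f = 11.3 * 2000 = 22600
20*log10(22600) = 87.0822 dB
TL = 87.0822 - 47.3 = 39.782 dB


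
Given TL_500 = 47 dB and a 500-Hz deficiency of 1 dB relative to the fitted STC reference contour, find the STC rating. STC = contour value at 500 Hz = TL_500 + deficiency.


By ASTM E413, STC = value of the fitted reference contour at 500 Hz.
Contour value at 500 Hz = TL_500 + deficiency = 47 + 1 = 48
STC = 48


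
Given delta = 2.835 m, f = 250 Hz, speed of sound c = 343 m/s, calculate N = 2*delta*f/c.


N = 2*delta*f/c = 2*delta/lambda, where lambda = c/f
lambda = 343 / 250 = 1.372 m
N = 2 * 2.835 / 1.372 = 4.1327


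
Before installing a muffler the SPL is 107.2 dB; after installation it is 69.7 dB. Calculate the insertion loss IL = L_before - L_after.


Insertion loss = SPL without muffler - SPL with muffler
IL = 107.2 - 69.7 = 37.5 dB


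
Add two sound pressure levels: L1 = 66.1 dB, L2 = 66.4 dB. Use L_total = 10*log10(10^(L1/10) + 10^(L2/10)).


10^(66.1/10) = 4.0738e+06
10^(66.4/10) = 4.36516e+06
Sum = 4.0738e+06 + 4.36516e+06 = 8.43896e+06
L_total = 10*log10(8.43896e+06) = 69.263 dB


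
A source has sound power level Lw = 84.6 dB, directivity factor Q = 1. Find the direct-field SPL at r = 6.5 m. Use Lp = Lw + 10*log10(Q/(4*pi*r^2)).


4*pi*r^2 = 4*pi*6.5^2 = 530.929 m^2
Q / (4*pi*r^2) = 1 / 530.929 = 0.00188349
Lp = 84.6 + 10*log10(0.00188349) = 57.35 dB
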